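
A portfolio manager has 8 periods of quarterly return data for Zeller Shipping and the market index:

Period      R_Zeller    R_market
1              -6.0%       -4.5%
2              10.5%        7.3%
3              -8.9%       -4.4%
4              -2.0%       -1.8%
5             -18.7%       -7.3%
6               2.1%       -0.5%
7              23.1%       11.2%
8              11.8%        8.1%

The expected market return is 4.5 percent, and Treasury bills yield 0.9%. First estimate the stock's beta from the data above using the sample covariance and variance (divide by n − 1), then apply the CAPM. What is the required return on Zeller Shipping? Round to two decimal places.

Mean R_i = (-6.0 + 10.5 − 8.9 − 2.0 − 18.7 + 2.1 + 23.1 + 11.8) / 8 = 1.4875%
Mean R_m = (-4.5 + 7.3 − 4.4 − 1.8 − 7.3 − 0.5 + 11.2 + 8.1) / 8 = 1.0125%
Σ(R_i − R̄_i)(R_m − R̄_m) = 624.1213  ⇒  Cov = 624.1213 / 7 = 89.1602
Σ(R_m − R̄_m)² = 332.5288  ⇒  Var(R_m) = 332.5288 / 7 = 47.5041
β = Cov / Var(R_m) = 89.1602 / 47.5041 = 1.8769
MRP = 4.5% − 0.9% = 3.60%
E(R) = R_f + β × MRP = 0.9% + 1.8769 × 3.6% = 7.66%

7.66%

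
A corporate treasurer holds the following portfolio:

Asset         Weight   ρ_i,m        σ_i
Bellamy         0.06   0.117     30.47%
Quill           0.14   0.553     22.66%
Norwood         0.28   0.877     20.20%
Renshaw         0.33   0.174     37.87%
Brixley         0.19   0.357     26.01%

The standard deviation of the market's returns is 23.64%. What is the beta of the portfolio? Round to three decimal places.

β_Bellamy = 0.117 × 30.47% / 23.64% = 0.1508
β_Quill = 0.553 × 22.66% / 23.64% = 0.5301
β_Norwood = 0.877 × 20.20% / 23.64% = 0.7494
β_Renshaw = 0.174 × 37.87% / 23.64% = 0.2787
β_Brixley = 0.357 × 26.01% / 23.64% = 0.3928
β_P = Σ w_i β_i = 0.06×0.1508 + 0.14×0.5301 + 0.28×0.7494 + 0.33×0.2787 + 0.19×0.3928 = 0.4597

0.460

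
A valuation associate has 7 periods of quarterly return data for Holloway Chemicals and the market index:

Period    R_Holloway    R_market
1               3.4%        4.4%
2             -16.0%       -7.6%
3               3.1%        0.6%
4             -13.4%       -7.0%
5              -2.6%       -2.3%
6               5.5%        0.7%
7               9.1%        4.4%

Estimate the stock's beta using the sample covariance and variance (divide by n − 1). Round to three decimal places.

Mean R_i = (3.4 − 16.0 + 3.1 − 13.4 − 2.6 + 5.5 + 9.1) / 7 = -1.5571%
Mean R_m = (4.4 − 7.6 + 0.6 − 7.0 − 2.3 + 0.7 + 4.4) / 7 = -0.9714%
Σ(R_i − R̄_i)(R_m − R̄_m) = 271.5014  ⇒  Cov = 271.5014 / 6 = 45.2502
Σ(R_m − R̄_m)² = 145.0143  ⇒  Var(R_m) = 145.0143 / 6 = 24.1691
β = Cov / Var(R_m) = 45.2502 / 24.1691 = 1.8722

1.872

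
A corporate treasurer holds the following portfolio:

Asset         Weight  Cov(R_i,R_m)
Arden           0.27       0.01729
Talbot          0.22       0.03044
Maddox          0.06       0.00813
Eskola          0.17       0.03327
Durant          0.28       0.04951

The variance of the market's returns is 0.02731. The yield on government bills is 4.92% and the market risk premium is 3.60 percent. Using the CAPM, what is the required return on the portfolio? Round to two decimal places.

9.06%

β_Arden = 0.01729 / 0.02731 = 0.6331
β_Talbot = 0.03044 / 0.02731 = 1.1146
β_Maddox = 0.00813 / 0.02731 = 0.2977
β_Eskola = 0.03327 / 0.02731 = 1.2182
β_Durant = 0.04951 / 0.02731 = 1.8129
β_P = Σ w_i β_i = 0.27×0.6331 + 0.22×1.1146 + 0.06×0.2977 + 0.17×1.2182 + 0.28×1.8129 = 1.1487
E(R_P) = R_f + β_P × MRP = 4.92% + 1.1487 × 3.60% = 9.06%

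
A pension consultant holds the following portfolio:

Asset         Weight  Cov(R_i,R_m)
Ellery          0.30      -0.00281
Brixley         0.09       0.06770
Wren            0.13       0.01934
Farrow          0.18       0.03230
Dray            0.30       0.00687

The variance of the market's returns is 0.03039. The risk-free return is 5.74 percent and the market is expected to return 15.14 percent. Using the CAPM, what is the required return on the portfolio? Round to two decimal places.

β_Ellery = -0.00281 / 0.03039 = -0.0925
β_Brixley = 0.06770 / 0.03039 = 2.2277
β_Wren = 0.01934 / 0.03039 = 0.6364
β_Farrow = 0.03230 / 0.03039 = 1.0628
β_Dray = 0.00687 / 0.03039 = 0.2261
β_P = Σ w_i β_i = 0.30×-0.0925 + 0.09×2.2277 + 0.13×0.6364 + 0.18×1.0628 + 0.30×0.2261 = 0.5146
MRP = 15.14% − 5.74% = 9.40%
E(R_P) = R_f + β_P × MRP = 5.74% + 0.5146 × 9.40% = 10.58%

10.58%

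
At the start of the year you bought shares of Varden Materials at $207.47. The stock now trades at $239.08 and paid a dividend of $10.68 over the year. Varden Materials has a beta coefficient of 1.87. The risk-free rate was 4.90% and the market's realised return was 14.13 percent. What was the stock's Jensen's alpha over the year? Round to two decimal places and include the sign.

Realised HPR = (P1 + D1 − P0) / P0 = (239.08 + 10.68 − 207.47) / 207.47 = 42.29 / 207.47 = 20.3837%
MRP = 14.13% − 4.90% = 9.23%
CAPM required = R_f + β·MRP = 4.90% + 1.87 × 9.23% = 22.1601%
α = realised − required = 20.3837% − 22.1601% = -1.78%

-1.78%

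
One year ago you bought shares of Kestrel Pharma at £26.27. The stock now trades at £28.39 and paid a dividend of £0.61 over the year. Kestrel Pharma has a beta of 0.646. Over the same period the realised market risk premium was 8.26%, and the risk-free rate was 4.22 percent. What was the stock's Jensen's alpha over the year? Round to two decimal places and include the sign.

+0.84%

Realised HPR = (P1 + D1 − P0) / P0 = (28.39 + 0.61 − 26.27) / 26.27 = 2.73 / 26.27 = 10.3921%
CAPM required = R_f + β·MRP = 4.22% + 0.646 × 8.26% = 9.55596%
α = realised − required = 10.3921% − 9.55596% = +0.84%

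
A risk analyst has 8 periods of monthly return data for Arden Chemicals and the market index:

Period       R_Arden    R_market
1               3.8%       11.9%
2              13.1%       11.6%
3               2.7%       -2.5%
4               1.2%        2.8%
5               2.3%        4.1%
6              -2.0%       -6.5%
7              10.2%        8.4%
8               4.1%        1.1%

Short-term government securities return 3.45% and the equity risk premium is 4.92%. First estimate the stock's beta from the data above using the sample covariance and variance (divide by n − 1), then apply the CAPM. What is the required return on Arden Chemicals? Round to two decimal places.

6.22%

Mean R_i = (3.8 + 13.1 + 2.7 + 1.2 + 2.3 − 2.0 + 10.2 + 4.1) / 8 = 4.4250%
Mean R_m = (11.9 + 11.6 − 2.5 + 2.8 + 4.1 − 6.5 + 8.4 + 1.1) / 8 = 3.8625%
Σ(R_i − R̄_i)(R_m − R̄_m) = 169.6775  ⇒  Cov = 169.6775 / 7 = 24.2396
Σ(R_m − R̄_m)² = 301.7388  ⇒  Var(R_m) = 301.7388 / 7 = 43.1055
β = Cov / Var(R_m) = 24.2396 / 43.1055 = 0.5623
E(R) = R_f + β × MRP = 3.45% + 0.5623 × 4.92% = 6.22%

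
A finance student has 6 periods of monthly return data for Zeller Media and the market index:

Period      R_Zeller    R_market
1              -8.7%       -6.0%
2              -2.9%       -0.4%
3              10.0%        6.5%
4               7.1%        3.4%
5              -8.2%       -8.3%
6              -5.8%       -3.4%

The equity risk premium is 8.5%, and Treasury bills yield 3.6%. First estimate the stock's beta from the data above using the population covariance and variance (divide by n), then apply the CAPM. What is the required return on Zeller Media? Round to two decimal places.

15.27%

Mean R_i = (-8.7 − 2.9 + 10.0 + 7.1 − 8.2 − 5.8) / 6 = -1.4167%
Mean R_m = (-6.0 − 0.4 + 6.5 + 3.4 − 8.3 − 3.4) / 6 = -1.3667%
Σ(R_i − R̄_i)(R_m − R̄_m) = 218.6633  ⇒  Cov = 218.6633 / 6 = 36.4439
Σ(R_m − R̄_m)² = 159.2133  ⇒  Var(R_m) = 159.2133 / 6 = 26.5356
β = Cov / Var(R_m) = 36.4439 / 26.5356 = 1.3734
E(R) = R_f + β × MRP = 3.6% + 1.3734 × 8.5% = 15.27%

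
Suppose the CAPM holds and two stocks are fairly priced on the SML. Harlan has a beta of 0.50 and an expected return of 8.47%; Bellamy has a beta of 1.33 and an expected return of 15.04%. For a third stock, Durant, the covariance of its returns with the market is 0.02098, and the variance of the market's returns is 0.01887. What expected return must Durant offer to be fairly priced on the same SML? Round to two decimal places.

13.31%

MRP = (15.04% − 8.47%) / (1.33 − 0.50) = 7.9157%
R_f = 8.47% − 0.50 × 7.9157% = 4.5122%
β_Durant = Cov / Var(R_m) = 0.02098 / 0.01887 = 1.1118
E(R_Durant) = R_f + β × MRP = 4.5122% + 1.1118 × 7.9157% = 13.31%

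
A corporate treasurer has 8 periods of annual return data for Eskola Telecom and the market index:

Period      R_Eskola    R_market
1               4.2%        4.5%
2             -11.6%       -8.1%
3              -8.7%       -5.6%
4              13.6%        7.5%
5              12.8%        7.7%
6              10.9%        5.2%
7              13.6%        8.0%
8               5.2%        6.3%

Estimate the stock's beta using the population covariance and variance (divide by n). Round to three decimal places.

1.534

Mean R_i = (4.2 − 11.6 − 8.7 + 13.6 + 12.8 + 10.9 + 13.6 + 5.2) / 8 = 5.0000%
Mean R_m = (4.5 − 8.1 − 5.6 + 7.5 + 7.7 + 5.2 + 8.0 + 6.3) / 8 = 3.1875%
Σ(R_i − R̄_i)(R_m − R̄_m) = 432.8800  ⇒  Cov = 432.8800 / 8 = 54.1100
Σ(R_m − R̄_m)² = 282.2088  ⇒  Var(R_m) = 282.2088 / 8 = 35.2761
β = Cov / Var(R_m) = 54.1100 / 35.2761 = 1.5339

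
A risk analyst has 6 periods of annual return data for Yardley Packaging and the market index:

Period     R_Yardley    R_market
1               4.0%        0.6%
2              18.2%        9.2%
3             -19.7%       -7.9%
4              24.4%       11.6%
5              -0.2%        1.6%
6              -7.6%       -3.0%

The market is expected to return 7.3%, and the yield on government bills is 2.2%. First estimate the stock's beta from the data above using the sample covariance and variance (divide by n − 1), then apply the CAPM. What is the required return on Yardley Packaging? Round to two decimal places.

13.43%

Mean R_i = (4.0 + 18.2 − 19.7 + 24.4 − 0.2 − 7.6) / 6 = 3.1833%
Mean R_m = (0.6 + 9.2 − 7.9 + 11.6 + 1.6 − 3.0) / 6 = 2.0167%
Σ(R_i − R̄_i)(R_m − R̄_m) = 592.4717  ⇒  Cov = 592.4717 / 5 = 118.4943
Σ(R_m − R̄_m)² = 269.1283  ⇒  Var(R_m) = 269.1283 / 5 = 53.8257
β = Cov / Var(R_m) = 118.4943 / 53.8257 = 2.2014
MRP = 7.3% − 2.2% = 5.10%
E(R) = R_f + β × MRP = 2.2% + 2.2014 × 5.1% = 13.43%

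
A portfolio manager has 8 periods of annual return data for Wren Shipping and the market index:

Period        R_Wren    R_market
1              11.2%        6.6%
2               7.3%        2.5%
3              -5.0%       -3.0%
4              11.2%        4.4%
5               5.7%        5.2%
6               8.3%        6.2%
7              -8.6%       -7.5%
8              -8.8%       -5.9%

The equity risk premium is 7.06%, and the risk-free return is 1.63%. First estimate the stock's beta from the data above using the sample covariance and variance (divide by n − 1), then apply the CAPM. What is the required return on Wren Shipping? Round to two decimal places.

12.00%

Mean R_i = (11.2 + 7.3 − 5.0 + 11.2 + 5.7 + 8.3 − 8.6 − 8.8) / 8 = 2.6625%
Mean R_m = (6.6 + 2.5 − 3.0 + 4.4 + 5.2 + 6.2 − 7.5 − 5.9) / 8 = 1.0625%
Σ(R_i − R̄_i)(R_m − R̄_m) = 331.3388  ⇒  Cov = 331.3388 / 7 = 47.3341
Σ(R_m − R̄_m)² = 225.6788  ⇒  Var(R_m) = 225.6788 / 7 = 32.2398
β = Cov / Var(R_m) = 47.3341 / 32.2398 = 1.4682
E(R) = R_f + β × MRP = 1.63% + 1.4682 × 7.06% = 12.00%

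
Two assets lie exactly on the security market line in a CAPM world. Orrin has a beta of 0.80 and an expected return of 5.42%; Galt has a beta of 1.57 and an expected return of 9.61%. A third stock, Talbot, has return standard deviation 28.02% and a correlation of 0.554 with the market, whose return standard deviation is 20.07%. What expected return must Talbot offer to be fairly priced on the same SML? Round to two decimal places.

5.28%

MRP = (9.61% − 5.42%) / (1.57 − 0.80) = 5.4416%
R_f = 5.42% − 0.80 × 5.4416% = 1.0667%
β_Talbot = ρ·σ_i/σ_m = 0.554 × 28.02 / 20.07 = 0.7734
E(R_Talbot) = R_f + β × MRP = 1.0667% + 0.7734 × 5.4416% = 5.28%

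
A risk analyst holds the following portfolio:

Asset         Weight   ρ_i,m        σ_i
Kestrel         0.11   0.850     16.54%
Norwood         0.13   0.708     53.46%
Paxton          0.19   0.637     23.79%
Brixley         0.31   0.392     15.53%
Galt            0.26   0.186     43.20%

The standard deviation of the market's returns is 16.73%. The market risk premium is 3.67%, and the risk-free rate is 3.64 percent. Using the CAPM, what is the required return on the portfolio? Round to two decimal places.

β_Kestrel = 0.850 × 16.54% / 16.73% = 0.8403
β_Norwood = 0.708 × 53.46% / 16.73% = 2.2624
β_Paxton = 0.637 × 23.79% / 16.73% = 0.9058
β_Brixley = 0.392 × 15.53% / 16.73% = 0.3639
β_Galt = 0.186 × 43.20% / 16.73% = 0.4803
β_P = Σ w_i β_i = 0.11×0.8403 + 0.13×2.2624 + 0.19×0.9058 + 0.31×0.3639 + 0.26×0.4803 = 0.7963
E(R_P) = R_f + β_P × MRP = 3.64% + 0.7963 × 3.67% = 6.56%

6.56%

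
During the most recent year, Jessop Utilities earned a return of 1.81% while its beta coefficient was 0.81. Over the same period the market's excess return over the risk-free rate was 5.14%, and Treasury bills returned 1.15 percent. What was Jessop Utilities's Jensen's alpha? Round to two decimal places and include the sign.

CAPM benchmark = R_f + β(R_m − R_f) = 1.15% + 0.81 × 5.14% = 5.3134%
α = actual − benchmark = 1.81% − 5.3134% = -3.50%

-3.50%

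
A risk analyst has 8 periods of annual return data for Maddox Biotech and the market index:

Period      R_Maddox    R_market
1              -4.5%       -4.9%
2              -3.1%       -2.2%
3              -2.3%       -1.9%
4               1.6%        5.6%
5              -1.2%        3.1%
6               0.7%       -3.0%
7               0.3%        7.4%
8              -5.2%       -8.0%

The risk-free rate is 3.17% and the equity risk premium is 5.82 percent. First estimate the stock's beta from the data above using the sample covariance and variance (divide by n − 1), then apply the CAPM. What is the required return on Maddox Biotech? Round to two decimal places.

5.32%

Mean R_i = (-4.5 − 3.1 − 2.3 + 1.6 − 1.2 + 0.7 + 0.3 − 5.2) / 8 = -1.7125%
Mean R_m = (-4.9 − 2.2 − 1.9 + 5.6 + 3.1 − 3.0 + 7.4 − 8.0) / 8 = -0.4875%
Σ(R_i − R̄_i)(R_m − R̄_m) = 73.5213  ⇒  Cov = 73.5213 / 7 = 10.5030
Σ(R_m − R̄_m)² = 199.2888  ⇒  Var(R_m) = 199.2888 / 7 = 28.4698
β = Cov / Var(R_m) = 10.5030 / 28.4698 = 0.3689
E(R) = R_f + β × MRP = 3.17% + 0.3689 × 5.82% = 5.32%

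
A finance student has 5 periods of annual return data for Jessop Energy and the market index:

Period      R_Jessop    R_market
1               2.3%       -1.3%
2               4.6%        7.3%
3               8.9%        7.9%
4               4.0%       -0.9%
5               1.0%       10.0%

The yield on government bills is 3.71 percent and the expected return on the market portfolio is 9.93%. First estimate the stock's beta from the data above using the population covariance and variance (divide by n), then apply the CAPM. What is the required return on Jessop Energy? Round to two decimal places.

4.35%

Mean R_i = (2.3 + 4.6 + 8.9 + 4.0 + 1.0) / 5 = 4.1600%
Mean R_m = (-1.3 + 7.3 + 7.9 − 0.9 + 10.0) / 5 = 4.6000%
Σ(R_i − R̄_i)(R_m − R̄_m) = 11.6200  ⇒  Cov = 11.6200 / 5 = 2.3240
Σ(R_m − R̄_m)² = 112.4000  ⇒  Var(R_m) = 112.4000 / 5 = 22.4800
β = Cov / Var(R_m) = 2.3240 / 22.4800 = 0.1034
MRP = 9.93% − 3.71% = 6.22%
E(R) = R_f + β × MRP = 3.71% + 0.1034 × 6.22% = 4.35%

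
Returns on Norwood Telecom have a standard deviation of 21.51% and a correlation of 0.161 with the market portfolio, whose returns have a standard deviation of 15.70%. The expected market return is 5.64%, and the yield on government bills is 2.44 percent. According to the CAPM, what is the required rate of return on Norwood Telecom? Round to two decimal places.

3.15%

β = ρ × σ_i / σ_m = 0.161 × 21.51% / 15.70% = 0.2206
MRP = 5.64% − 2.44% = 3.20%
E(R) = 2.44% + 0.2206 × 3.20% = 3.15%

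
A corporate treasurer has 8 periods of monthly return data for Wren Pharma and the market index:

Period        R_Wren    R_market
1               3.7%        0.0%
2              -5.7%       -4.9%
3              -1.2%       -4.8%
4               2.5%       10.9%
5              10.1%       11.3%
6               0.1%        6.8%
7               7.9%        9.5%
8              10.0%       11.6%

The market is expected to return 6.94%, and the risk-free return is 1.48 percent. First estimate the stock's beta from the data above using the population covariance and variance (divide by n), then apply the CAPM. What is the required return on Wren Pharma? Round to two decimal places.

Mean R_i = (3.7 − 5.7 − 1.2 + 2.5 + 10.1 + 0.1 + 7.9 + 10.0) / 8 = 3.4250%
Mean R_m = (0.0 − 4.9 − 4.8 + 10.9 + 11.3 + 6.8 + 9.5 + 11.6) / 8 = 5.0500%
Σ(R_i − R̄_i)(R_m − R̄_m) = 228.4300  ⇒  Cov = 228.4300 / 8 = 28.5538
Σ(R_m − R̄_m)² = 360.5800  ⇒  Var(R_m) = 360.5800 / 8 = 45.0725
β = Cov / Var(R_m) = 28.5538 / 45.0725 = 0.6335
MRP = 6.94% − 1.48% = 5.46%
E(R) = R_f + β × MRP = 1.48% + 0.6335 × 5.46% = 4.94%

4.94%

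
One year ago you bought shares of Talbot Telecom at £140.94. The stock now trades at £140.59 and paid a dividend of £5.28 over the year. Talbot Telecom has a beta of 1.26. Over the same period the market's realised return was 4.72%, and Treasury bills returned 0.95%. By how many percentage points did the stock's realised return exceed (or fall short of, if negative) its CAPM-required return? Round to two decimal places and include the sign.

Realised HPR = (P1 + D1 − P0) / P0 = (140.59 + 5.28 − 140.94) / 140.94 = 4.93 / 140.94 = 3.4979%
MRP = 4.72% − 0.95% = 3.77%
CAPM required = R_f + β·MRP = 0.95% + 1.26 × 3.77% = 5.7002%
α = realised − required = 3.4979% − 5.7002% = -2.20%

-2.20%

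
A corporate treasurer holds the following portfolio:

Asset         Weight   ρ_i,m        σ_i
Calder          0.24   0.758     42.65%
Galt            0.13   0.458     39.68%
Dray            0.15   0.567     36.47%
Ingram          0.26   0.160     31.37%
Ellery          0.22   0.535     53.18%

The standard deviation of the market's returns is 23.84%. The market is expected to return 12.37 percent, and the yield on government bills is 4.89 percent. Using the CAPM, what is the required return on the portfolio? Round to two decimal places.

11.41%

β_Calder = 0.758 × 42.65% / 23.84% = 1.3561
β_Galt = 0.458 × 39.68% / 23.84% = 0.7623
β_Dray = 0.567 × 36.47% / 23.84% = 0.8674
β_Ingram = 0.160 × 31.37% / 23.84% = 0.2105
β_Ellery = 0.535 × 53.18% / 23.84% = 1.1934
β_P = Σ w_i β_i = 0.24×1.3561 + 0.13×0.7623 + 0.15×0.8674 + 0.26×0.2105 + 0.22×1.1934 = 0.8720
MRP = 12.37% − 4.89% = 7.48%
E(R_P) = R_f + β_P × MRP = 4.89% + 0.8720 × 7.48% = 11.41%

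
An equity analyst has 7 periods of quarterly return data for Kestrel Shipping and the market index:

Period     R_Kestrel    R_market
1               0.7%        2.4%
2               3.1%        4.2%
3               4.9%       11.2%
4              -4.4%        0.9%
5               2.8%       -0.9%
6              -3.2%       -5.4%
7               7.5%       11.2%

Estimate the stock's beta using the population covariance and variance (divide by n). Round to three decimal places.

0.559

Mean R_i = (0.7 + 3.1 + 4.9 − 4.4 + 2.8 − 3.2 + 7.5) / 7 = 1.6286%
Mean R_m = (2.4 + 4.2 + 11.2 + 0.9 − 0.9 − 5.4 + 11.2) / 7 = 3.3714%
Σ(R_i − R̄_i)(R_m − R̄_m) = 125.9457  ⇒  Cov = 125.9457 / 7 = 17.9922
Σ(R_m − R̄_m)² = 225.4943  ⇒  Var(R_m) = 225.4943 / 7 = 32.2135
β = Cov / Var(R_m) = 17.9922 / 32.2135 = 0.5585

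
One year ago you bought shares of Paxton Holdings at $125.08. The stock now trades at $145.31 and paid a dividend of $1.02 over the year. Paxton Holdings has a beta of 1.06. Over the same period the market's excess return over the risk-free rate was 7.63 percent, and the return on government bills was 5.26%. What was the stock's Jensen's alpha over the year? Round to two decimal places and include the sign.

Realised HPR = (P1 + D1 − P0) / P0 = (145.31 + 1.02 − 125.08) / 125.08 = 21.25 / 125.08 = 16.9891%
CAPM required = R_f + β·MRP = 5.26% + 1.06 × 7.63% = 13.3478%
α = realised − required = 16.9891% − 13.3478% = +3.64%

+3.64%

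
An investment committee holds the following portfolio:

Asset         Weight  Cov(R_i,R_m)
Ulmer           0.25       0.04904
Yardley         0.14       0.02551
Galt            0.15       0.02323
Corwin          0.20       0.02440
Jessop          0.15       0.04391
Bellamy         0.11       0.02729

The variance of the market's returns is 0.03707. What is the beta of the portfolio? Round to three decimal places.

β_Ulmer = 0.04904 / 0.03707 = 1.3229
β_Yardley = 0.02551 / 0.03707 = 0.6882
β_Galt = 0.02323 / 0.03707 = 0.6267
β_Corwin = 0.02440 / 0.03707 = 0.6582
β_Jessop = 0.04391 / 0.03707 = 1.1845
β_Bellamy = 0.02729 / 0.03707 = 0.7362
β_P = Σ w_i β_i = 0.25×1.3229 + 0.14×0.6882 + 0.15×0.6267 + 0.20×0.6582 + 0.15×1.1845 + 0.11×0.7362 = 0.9114

0.911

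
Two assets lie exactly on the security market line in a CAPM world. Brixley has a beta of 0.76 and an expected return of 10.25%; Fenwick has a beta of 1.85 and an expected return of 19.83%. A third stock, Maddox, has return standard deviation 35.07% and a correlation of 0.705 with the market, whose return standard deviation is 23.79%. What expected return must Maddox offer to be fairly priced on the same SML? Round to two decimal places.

12.70%

MRP = (19.83% − 10.25%) / (1.85 − 0.76) = 8.7890%
R_f = 10.25% − 0.76 × 8.7890% = 3.5704%
β_Maddox = ρ·σ_i/σ_m = 0.705 × 35.07 / 23.79 = 1.0393
E(R_Maddox) = R_f + β × MRP = 3.5704% + 1.0393 × 8.7890% = 12.70%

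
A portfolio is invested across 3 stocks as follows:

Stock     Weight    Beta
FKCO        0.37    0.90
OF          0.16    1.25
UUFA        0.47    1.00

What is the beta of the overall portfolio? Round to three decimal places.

1.003

β_P = Σ w_i β_i = 0.37×0.90 + 0.16×1.25 + 0.47×1.00 = 1.0030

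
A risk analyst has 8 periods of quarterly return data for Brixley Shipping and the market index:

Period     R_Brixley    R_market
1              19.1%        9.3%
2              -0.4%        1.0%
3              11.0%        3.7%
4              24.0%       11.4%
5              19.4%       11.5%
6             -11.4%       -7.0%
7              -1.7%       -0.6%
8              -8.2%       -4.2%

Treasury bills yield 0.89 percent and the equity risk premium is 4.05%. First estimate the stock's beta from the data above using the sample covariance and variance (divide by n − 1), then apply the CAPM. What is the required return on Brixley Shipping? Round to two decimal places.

8.58%

Mean R_i = (19.1 − 0.4 + 11.0 + 24.0 + 19.4 − 11.4 − 1.7 − 8.2) / 8 = 6.4750%
Mean R_m = (9.3 + 1.0 + 3.7 + 11.4 + 11.5 − 7.0 − 0.6 − 4.2) / 8 = 3.1375%
Σ(R_i − R̄_i)(R_m − R̄_m) = 667.3675  ⇒  Cov = 667.3675 / 7 = 95.3382
Σ(R_m − R̄_m)² = 351.6388  ⇒  Var(R_m) = 351.6388 / 7 = 50.2341
β = Cov / Var(R_m) = 95.3382 / 50.2341 = 1.8979
E(R) = R_f + β × MRP = 0.89% + 1.8979 × 4.05% = 8.58%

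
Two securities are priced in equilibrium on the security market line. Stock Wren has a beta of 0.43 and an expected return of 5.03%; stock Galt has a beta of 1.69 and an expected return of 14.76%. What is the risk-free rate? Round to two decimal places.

Both satisfy E(R) = R_f + β·MRP, so the slope of the SML is
MRP = (14.76% − 5.03%) / (1.69 − 0.43) = 9.73% / 1.26 = 7.7222%
R_f = E(R_Wren) − β_Wren·MRP = 5.03% − 0.43 × 7.7222% = 1.7095%

1.71%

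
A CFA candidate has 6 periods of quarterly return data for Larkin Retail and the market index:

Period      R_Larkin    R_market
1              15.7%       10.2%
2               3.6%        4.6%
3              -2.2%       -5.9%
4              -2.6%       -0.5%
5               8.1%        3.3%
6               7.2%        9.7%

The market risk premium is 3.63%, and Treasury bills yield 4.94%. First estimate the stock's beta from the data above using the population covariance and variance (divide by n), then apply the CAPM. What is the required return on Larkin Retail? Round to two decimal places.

Mean R_i = (15.7 + 3.6 − 2.2 − 2.6 + 8.1 + 7.2) / 6 = 4.9667%
Mean R_m = (10.2 + 4.6 − 5.9 − 0.5 + 3.3 + 9.7) / 6 = 3.5667%
Σ(R_i − R̄_i)(R_m − R̄_m) = 181.2633  ⇒  Cov = 181.2633 / 6 = 30.2106
Σ(R_m − R̄_m)² = 188.9133  ⇒  Var(R_m) = 188.9133 / 6 = 31.4856
β = Cov / Var(R_m) = 30.2106 / 31.4856 = 0.9595
E(R) = R_f + β × MRP = 4.94% + 0.9595 × 3.63% = 8.42%

8.42%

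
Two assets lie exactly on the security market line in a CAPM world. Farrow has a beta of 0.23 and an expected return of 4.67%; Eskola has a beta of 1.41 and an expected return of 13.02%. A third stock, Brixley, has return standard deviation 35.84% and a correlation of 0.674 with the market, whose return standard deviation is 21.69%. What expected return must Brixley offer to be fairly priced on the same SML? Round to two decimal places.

10.92%

MRP = (13.02% − 4.67%) / (1.41 − 0.23) = 7.0763%
R_f = 4.67% − 0.23 × 7.0763% = 3.0425%
β_Brixley = ρ·σ_i/σ_m = 0.674 × 35.84 / 21.69 = 1.1137
E(R_Brixley) = R_f + β × MRP = 3.0425% + 1.1137 × 7.0763% = 10.92%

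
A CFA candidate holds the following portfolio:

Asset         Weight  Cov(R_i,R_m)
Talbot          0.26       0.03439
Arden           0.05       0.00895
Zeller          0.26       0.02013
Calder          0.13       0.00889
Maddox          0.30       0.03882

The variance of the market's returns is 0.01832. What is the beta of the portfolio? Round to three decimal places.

1.497

β_Talbot = 0.03439 / 0.01832 = 1.8772
β_Arden = 0.00895 / 0.01832 = 0.4885
β_Zeller = 0.02013 / 0.01832 = 1.0988
β_Calder = 0.00889 / 0.01832 = 0.4853
β_Maddox = 0.03882 / 0.01832 = 2.1190
β_P = Σ w_i β_i = 0.26×1.8772 + 0.05×0.4885 + 0.26×1.0988 + 0.13×0.4853 + 0.30×2.1190 = 1.4970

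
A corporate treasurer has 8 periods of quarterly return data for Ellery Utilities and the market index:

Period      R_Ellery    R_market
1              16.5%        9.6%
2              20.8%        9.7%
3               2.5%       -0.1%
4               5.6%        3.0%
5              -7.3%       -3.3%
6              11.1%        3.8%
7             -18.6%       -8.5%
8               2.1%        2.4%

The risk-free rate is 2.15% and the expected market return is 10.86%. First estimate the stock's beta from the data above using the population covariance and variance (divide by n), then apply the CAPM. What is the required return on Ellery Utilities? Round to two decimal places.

Mean R_i = (16.5 + 20.8 + 2.5 + 5.6 − 7.3 + 11.1 − 18.6 + 2.1) / 8 = 4.0875%
Mean R_m = (9.6 + 9.7 − 0.1 + 3.0 − 3.3 + 3.8 − 8.5 + 2.4) / 8 = 2.0750%
Σ(R_i − R̄_i)(R_m − R̄_m) = 538.2675  ⇒  Cov = 538.2675 / 8 = 67.2834
Σ(R_m − R̄_m)² = 264.1550  ⇒  Var(R_m) = 264.1550 / 8 = 33.0194
β = Cov / Var(R_m) = 67.2834 / 33.0194 = 2.0377
MRP = 10.86% − 2.15% = 8.71%
E(R) = R_f + β × MRP = 2.15% + 2.0377 × 8.71% = 19.90%

19.90%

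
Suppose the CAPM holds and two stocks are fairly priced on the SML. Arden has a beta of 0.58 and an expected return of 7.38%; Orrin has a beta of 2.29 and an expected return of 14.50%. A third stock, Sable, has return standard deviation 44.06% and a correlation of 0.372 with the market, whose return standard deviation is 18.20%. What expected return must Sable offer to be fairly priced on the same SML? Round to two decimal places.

MRP = (14.50% − 7.38%) / (2.29 − 0.58) = 4.1637%
R_f = 7.38% − 0.58 × 4.1637% = 4.9651%
β_Sable = ρ·σ_i/σ_m = 0.372 × 44.06 / 18.20 = 0.9006
E(R_Sable) = R_f + β × MRP = 4.9651% + 0.9006 × 4.1637% = 8.71%

8.71%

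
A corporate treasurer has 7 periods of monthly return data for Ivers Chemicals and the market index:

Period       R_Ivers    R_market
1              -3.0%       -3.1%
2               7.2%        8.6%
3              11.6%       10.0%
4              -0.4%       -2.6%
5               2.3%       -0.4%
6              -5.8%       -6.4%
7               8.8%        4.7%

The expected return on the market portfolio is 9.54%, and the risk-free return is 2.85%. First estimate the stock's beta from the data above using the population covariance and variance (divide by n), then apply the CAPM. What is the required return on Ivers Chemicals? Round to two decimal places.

Mean R_i = (-3.0 + 7.2 + 11.6 − 0.4 + 2.3 − 5.8 + 8.8) / 7 = 2.9571%
Mean R_m = (-3.1 + 8.6 + 10.0 − 2.6 − 0.4 − 6.4 + 4.7) / 7 = 1.5429%
Σ(R_i − R̄_i)(R_m − R̄_m) = 233.8829  ⇒  Cov = 233.8829 / 7 = 33.4118
Σ(R_m − R̄_m)² = 236.8771  ⇒  Var(R_m) = 236.8771 / 7 = 33.8396
β = Cov / Var(R_m) = 33.4118 / 33.8396 = 0.9874
MRP = 9.54% − 2.85% = 6.69%
E(R) = R_f + β × MRP = 2.85% + 0.9874 × 6.69% = 9.46%

9.46%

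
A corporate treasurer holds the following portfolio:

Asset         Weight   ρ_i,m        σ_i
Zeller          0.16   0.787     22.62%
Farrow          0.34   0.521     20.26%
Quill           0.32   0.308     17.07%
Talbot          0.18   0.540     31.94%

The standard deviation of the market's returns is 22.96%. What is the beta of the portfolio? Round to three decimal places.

β_Zeller = 0.787 × 22.62% / 22.96% = 0.7753
β_Farrow = 0.521 × 20.26% / 22.96% = 0.4597
β_Quill = 0.308 × 17.07% / 22.96% = 0.2290
β_Talbot = 0.540 × 31.94% / 22.96% = 0.7512
β_P = Σ w_i β_i = 0.16×0.7753 + 0.34×0.4597 + 0.32×0.2290 + 0.18×0.7512 = 0.4888

0.489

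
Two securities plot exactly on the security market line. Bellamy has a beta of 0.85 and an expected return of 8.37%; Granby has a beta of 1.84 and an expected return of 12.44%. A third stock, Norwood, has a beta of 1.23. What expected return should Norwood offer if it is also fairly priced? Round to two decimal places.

9.93%

MRP (SML slope) = (12.44% − 8.37%) / (1.84 − 0.85) = 4.07% / 0.99 = 4.1111%
R_f (intercept) = 8.37% − 0.85 × 4.1111% = 4.8756%
E(R_Norwood) = R_f + β × MRP = 4.8756% + 1.23 × 4.1111% = 9.93%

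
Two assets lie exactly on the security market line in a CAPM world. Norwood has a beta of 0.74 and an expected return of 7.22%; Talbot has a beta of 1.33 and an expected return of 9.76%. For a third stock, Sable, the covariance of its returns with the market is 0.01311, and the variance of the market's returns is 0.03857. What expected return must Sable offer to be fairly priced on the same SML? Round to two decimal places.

5.50%

MRP = (9.76% − 7.22%) / (1.33 − 0.74) = 4.3051%
R_f = 7.22% − 0.74 × 4.3051% = 4.0342%
β_Sable = Cov / Var(R_m) = 0.01311 / 0.03857 = 0.3399
E(R_Sable) = R_f + β × MRP = 4.0342% + 0.3399 × 4.3051% = 5.50%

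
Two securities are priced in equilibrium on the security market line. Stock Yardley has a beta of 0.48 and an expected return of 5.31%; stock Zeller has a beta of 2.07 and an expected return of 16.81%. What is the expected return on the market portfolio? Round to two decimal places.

Both satisfy E(R) = R_f + β·MRP, so the slope of the SML is
MRP = (16.81% − 5.31%) / (2.07 − 0.48) = 11.50% / 1.59 = 7.2327%
R_f = E(R_Yardley) − β_Yardley·MRP = 5.31% − 0.48 × 7.2327% = 1.8383%
E(R_m) = R_f + MRP = 1.8383% + 7.2327% = 9.07%

9.07%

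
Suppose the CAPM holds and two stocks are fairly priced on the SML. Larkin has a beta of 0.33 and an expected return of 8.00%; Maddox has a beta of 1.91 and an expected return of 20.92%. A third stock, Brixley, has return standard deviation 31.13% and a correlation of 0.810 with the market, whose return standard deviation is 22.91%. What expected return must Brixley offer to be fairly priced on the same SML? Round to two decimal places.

14.30%

MRP = (20.92% − 8.00%) / (1.91 − 0.33) = 8.1772%
R_f = 8.00% − 0.33 × 8.1772% = 5.3015%
β_Brixley = ρ·σ_i/σ_m = 0.810 × 31.13 / 22.91 = 1.1006
E(R_Brixley) = R_f + β × MRP = 5.3015% + 1.1006 × 8.1772% = 14.30%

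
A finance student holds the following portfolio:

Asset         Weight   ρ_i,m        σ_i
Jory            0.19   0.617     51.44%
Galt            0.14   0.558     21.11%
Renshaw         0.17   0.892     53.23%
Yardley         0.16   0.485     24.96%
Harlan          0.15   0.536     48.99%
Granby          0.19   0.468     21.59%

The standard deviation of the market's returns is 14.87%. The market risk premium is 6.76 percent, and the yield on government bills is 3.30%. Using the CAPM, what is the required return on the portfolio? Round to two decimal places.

14.00%

β_Jory = 0.617 × 51.44% / 14.87% = 2.1344
β_Galt = 0.558 × 21.11% / 14.87% = 0.7922
β_Renshaw = 0.892 × 53.23% / 14.87% = 3.1931
β_Yardley = 0.485 × 24.96% / 14.87% = 0.8141
β_Harlan = 0.536 × 48.99% / 14.87% = 1.7659
β_Granby = 0.468 × 21.59% / 14.87% = 0.6795
β_P = Σ w_i β_i = 0.19×2.1344 + 0.14×0.7922 + 0.17×3.1931 + 0.16×0.8141 + 0.15×1.7659 + 0.19×0.6795 = 1.5835
E(R_P) = R_f + β_P × MRP = 3.30% + 1.5835 × 6.76% = 14.00%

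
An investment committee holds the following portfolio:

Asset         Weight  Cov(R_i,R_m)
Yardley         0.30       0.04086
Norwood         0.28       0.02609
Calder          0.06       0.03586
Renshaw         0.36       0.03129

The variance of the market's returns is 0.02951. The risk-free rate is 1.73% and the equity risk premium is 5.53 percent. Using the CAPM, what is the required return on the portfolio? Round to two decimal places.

7.91%

β_Yardley = 0.04086 / 0.02951 = 1.3846
β_Norwood = 0.02609 / 0.02951 = 0.8841
β_Calder = 0.03586 / 0.02951 = 1.2152
β_Renshaw = 0.03129 / 0.02951 = 1.0603
β_P = Σ w_i β_i = 0.30×1.3846 + 0.28×0.8841 + 0.06×1.2152 + 0.36×1.0603 = 1.1175
E(R_P) = R_f + β_P × MRP = 1.73% + 1.1175 × 5.53% = 7.91%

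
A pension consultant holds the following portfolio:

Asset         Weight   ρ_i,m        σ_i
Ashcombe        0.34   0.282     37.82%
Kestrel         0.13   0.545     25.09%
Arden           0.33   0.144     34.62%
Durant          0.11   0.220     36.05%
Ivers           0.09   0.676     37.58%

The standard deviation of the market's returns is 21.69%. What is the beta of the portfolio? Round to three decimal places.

0.471

β_Ashcombe = 0.282 × 37.82% / 21.69% = 0.4917
β_Kestrel = 0.545 × 25.09% / 21.69% = 0.6304
β_Arden = 0.144 × 34.62% / 21.69% = 0.2298
β_Durant = 0.220 × 36.05% / 21.69% = 0.3657
β_Ivers = 0.676 × 37.58% / 21.69% = 1.1712
β_P = Σ w_i β_i = 0.34×0.4917 + 0.13×0.6304 + 0.33×0.2298 + 0.11×0.3657 + 0.09×1.1712 = 0.4706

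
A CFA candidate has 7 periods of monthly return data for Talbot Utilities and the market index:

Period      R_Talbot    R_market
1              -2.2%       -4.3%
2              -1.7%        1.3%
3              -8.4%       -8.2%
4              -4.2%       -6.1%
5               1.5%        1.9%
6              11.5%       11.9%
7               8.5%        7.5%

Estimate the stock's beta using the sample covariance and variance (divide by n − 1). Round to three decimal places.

Mean R_i = (-2.2 − 1.7 − 8.4 − 4.2 + 1.5 + 11.5 + 8.5) / 7 = 0.7143%
Mean R_m = (-4.3 + 1.3 − 8.2 − 6.1 + 1.9 + 11.9 + 7.5) / 7 = 0.5714%
Σ(R_i − R̄_i)(R_m − R̄_m) = 302.3429  ⇒  Cov = 302.3429 / 6 = 50.3905
Σ(R_m − R̄_m)² = 323.8143  ⇒  Var(R_m) = 323.8143 / 6 = 53.9691
β = Cov / Var(R_m) = 50.3905 / 53.9691 = 0.9337

0.934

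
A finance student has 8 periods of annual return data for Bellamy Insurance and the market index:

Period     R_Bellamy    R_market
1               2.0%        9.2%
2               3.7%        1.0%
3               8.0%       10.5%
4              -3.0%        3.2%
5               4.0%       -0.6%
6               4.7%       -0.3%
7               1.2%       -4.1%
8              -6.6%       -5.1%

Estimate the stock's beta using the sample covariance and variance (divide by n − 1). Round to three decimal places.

Mean R_i = (2.0 + 3.7 + 8.0 − 3.0 + 4.0 + 4.7 + 1.2 − 6.6) / 8 = 1.7500%
Mean R_m = (9.2 + 1.0 + 10.5 + 3.2 − 0.6 − 0.3 − 4.1 − 5.1) / 8 = 1.7250%
Σ(R_i − R̄_i)(R_m − R̄_m) = 97.2800  ⇒  Cov = 97.2800 / 7 = 13.8971
Σ(R_m − R̄_m)² = 225.5950  ⇒  Var(R_m) = 225.5950 / 7 = 32.2279
β = Cov / Var(R_m) = 13.8971 / 32.2279 = 0.4312

0.431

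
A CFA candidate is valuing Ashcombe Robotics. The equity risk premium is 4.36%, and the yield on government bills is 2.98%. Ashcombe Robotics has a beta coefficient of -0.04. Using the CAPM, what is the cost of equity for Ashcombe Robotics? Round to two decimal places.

E(R) = R_f + β × MRP = 2.98% + -0.04 × 4.36% = 2.81%

2.81%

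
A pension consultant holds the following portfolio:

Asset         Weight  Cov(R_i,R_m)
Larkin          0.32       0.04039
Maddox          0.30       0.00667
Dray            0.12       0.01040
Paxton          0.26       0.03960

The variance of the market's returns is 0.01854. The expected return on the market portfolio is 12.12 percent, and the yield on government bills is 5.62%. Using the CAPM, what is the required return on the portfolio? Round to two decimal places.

14.90%

β_Larkin = 0.04039 / 0.01854 = 2.1785
β_Maddox = 0.00667 / 0.01854 = 0.3598
β_Dray = 0.01040 / 0.01854 = 0.5609
β_Paxton = 0.03960 / 0.01854 = 2.1359
β_P = Σ w_i β_i = 0.32×2.1785 + 0.30×0.3598 + 0.12×0.5609 + 0.26×2.1359 = 1.4277
MRP = 12.12% − 5.62% = 6.50%
E(R_P) = R_f + β_P × MRP = 5.62% + 1.4277 × 6.50% = 14.90%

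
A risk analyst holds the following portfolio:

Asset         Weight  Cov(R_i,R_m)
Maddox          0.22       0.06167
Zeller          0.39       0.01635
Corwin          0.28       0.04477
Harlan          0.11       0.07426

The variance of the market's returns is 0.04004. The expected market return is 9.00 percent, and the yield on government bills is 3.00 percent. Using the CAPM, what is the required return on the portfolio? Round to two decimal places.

β_Maddox = 0.06167 / 0.04004 = 1.5402
β_Zeller = 0.01635 / 0.04004 = 0.4083
β_Corwin = 0.04477 / 0.04004 = 1.1181
β_Harlan = 0.07426 / 0.04004 = 1.8546
β_P = Σ w_i β_i = 0.22×1.5402 + 0.39×0.4083 + 0.28×1.1181 + 0.11×1.8546 = 1.0152
MRP = 9.00% − 3.00% = 6.00%
E(R_P) = R_f + β_P × MRP = 3.00% + 1.0152 × 6.00% = 9.09%

9.09%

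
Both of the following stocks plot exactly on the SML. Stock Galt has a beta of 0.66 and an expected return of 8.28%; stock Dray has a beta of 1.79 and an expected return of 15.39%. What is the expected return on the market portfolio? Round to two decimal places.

Both satisfy E(R) = R_f + β·MRP, so the slope of the SML is
MRP = (15.39% − 8.28%) / (1.79 − 0.66) = 7.11% / 1.13 = 6.2920%
R_f = E(R_Galt) − β_Galt·MRP = 8.28% − 0.66 × 6.2920% = 4.1273%
E(R_m) = R_f + MRP = 4.1273% + 6.2920% = 10.42%

10.42%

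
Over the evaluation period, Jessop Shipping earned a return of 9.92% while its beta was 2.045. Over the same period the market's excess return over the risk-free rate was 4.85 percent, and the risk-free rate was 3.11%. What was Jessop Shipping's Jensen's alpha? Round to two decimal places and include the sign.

CAPM benchmark = R_f + β(R_m − R_f) = 3.11% + 2.045 × 4.85% = 13.02825%
α = actual − benchmark = 9.92% − 13.02825% = -3.11%

-3.11%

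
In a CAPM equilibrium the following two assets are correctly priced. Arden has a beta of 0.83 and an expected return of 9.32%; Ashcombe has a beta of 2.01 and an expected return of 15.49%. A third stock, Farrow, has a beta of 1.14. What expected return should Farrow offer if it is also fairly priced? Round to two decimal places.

10.94%

MRP (SML slope) = (15.49% − 9.32%) / (2.01 − 0.83) = 6.17% / 1.18 = 5.2288%
R_f (intercept) = 9.32% − 0.83 × 5.2288% = 4.9801%
E(R_Farrow) = R_f + β × MRP = 4.9801% + 1.14 × 5.2288% = 10.94%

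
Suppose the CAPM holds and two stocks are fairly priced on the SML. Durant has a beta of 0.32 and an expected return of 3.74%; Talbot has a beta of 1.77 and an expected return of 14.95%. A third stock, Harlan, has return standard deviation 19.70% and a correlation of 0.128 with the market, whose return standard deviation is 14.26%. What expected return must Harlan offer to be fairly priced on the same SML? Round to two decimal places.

MRP = (14.95% − 3.74%) / (1.77 − 0.32) = 7.7310%
R_f = 3.74% − 0.32 × 7.7310% = 1.2661%
β_Harlan = ρ·σ_i/σ_m = 0.128 × 19.70 / 14.26 = 0.1768
E(R_Harlan) = R_f + β × MRP = 1.2661% + 0.1768 × 7.7310% = 2.63%

2.63%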